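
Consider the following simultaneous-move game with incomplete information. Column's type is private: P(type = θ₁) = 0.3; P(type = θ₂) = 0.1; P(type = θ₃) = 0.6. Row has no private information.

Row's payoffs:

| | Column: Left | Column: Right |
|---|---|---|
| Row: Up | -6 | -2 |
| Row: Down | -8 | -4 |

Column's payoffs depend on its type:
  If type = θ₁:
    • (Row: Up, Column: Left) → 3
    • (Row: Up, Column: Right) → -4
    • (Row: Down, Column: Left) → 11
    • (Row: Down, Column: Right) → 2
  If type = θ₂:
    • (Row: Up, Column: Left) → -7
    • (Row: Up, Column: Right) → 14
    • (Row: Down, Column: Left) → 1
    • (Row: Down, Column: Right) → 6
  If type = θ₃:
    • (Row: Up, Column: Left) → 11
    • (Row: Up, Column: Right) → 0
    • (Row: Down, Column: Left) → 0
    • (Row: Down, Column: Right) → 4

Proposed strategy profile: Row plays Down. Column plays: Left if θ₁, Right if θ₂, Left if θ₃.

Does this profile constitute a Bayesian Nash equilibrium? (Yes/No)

No

Row plays Down: E[Down] = 0.3·(-8) + 0.1·(-4) + 0.6·(-8) = -7.6; E[Up] = -5.6. Not best-responding. ✗
Column (type θ₁), facing Down: Left gives 11, Right gives 2. Proposed Left is best. ✓
Column (type θ₂), facing Down: Left gives 1, Right gives 6. Proposed Right is best. ✓
Column (type θ₃), facing Down: Left gives 0, Right gives 4. Proposed Left is not best — profitable deviation exists. ✗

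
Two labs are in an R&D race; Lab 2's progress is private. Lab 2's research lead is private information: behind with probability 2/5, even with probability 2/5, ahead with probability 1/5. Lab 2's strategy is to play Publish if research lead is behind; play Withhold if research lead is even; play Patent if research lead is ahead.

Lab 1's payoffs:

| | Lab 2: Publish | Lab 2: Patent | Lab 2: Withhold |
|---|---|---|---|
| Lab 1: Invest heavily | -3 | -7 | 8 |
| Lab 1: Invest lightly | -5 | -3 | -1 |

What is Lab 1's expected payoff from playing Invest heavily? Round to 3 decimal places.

Take the expectation over Lab 2's research lead, weighting each type's action by its prior probability.
E[Invest heavily] = 2/5·(-3) + 2/5·8 + 1/5·(-7) = (-6/5) + 16/5 + (-7/5) = 3/5

0.600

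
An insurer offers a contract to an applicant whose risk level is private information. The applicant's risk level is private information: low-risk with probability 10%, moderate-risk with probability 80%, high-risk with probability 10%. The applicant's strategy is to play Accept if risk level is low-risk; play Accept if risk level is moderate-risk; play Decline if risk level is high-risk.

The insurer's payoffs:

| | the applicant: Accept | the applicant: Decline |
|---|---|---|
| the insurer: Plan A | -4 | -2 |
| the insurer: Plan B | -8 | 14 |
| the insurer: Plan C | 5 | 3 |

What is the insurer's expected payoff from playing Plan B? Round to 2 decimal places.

E[Plan B] = 0.1·(-8) + 0.8·(-8) + 0.1·14 = (-0.8) + (-6.4) + 1.4 = -5.8

-5.80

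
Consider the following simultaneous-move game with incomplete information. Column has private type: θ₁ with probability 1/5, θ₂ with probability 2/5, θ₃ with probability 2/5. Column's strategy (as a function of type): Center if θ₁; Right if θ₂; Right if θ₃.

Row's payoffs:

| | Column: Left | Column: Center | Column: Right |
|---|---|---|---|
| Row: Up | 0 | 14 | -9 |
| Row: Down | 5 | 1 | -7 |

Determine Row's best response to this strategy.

Up

E[Up] = 1/5·(14) + 2/5·(-9) + 2/5·(-9) = -22/5
E[Down] = 1/5·(1) + 2/5·(-7) + 2/5·(-7) = -27/5
Best response: Up (-22/5 is the largest).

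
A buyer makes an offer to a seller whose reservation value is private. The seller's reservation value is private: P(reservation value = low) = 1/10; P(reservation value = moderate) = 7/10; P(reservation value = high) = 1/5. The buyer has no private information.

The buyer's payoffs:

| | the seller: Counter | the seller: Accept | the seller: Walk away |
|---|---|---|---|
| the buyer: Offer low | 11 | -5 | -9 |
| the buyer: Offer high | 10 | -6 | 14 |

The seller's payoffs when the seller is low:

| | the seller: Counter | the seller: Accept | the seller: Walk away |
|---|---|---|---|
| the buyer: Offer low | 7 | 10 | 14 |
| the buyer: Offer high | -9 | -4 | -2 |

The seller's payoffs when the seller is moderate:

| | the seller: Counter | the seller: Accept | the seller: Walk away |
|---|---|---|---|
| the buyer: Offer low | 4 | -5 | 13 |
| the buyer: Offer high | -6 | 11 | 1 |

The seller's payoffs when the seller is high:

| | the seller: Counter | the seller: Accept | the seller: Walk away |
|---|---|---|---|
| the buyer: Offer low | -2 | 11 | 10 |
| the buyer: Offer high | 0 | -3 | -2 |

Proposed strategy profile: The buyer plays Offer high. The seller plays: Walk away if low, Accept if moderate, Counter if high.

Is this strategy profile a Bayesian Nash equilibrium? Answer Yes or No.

The buyer plays Offer high: E[Offer high] = 1/10·(14) + 7/10·(-6) + 1/5·(10) = -4/5; E[Offer low] = -11/5. Best-responding. ✓
The seller (reservation value low), facing Offer high: Counter gives -9, Accept gives -4, Walk away gives -2. Proposed Walk away is best. ✓
The seller (reservation value moderate), facing Offer high: Counter gives -6, Accept gives 11, Walk away gives 1. Proposed Accept is best. ✓
The seller (reservation value high), facing Offer high: Counter gives 0, Accept gives -3, Walk away gives -2. Proposed Counter is best. ✓

Yes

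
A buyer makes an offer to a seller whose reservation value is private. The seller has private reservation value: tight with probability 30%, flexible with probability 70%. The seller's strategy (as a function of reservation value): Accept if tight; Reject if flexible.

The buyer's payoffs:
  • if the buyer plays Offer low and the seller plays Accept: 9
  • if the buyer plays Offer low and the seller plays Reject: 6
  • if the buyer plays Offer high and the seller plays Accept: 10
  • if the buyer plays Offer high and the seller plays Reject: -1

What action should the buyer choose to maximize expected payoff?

Offer low

E[Offer low] = 0.3·(9) + 0.7·(6) = 6.9
E[Offer high] = 0.3·(10) + 0.7·(-1) = 2.3
Best response: Offer low (6.9 is the largest).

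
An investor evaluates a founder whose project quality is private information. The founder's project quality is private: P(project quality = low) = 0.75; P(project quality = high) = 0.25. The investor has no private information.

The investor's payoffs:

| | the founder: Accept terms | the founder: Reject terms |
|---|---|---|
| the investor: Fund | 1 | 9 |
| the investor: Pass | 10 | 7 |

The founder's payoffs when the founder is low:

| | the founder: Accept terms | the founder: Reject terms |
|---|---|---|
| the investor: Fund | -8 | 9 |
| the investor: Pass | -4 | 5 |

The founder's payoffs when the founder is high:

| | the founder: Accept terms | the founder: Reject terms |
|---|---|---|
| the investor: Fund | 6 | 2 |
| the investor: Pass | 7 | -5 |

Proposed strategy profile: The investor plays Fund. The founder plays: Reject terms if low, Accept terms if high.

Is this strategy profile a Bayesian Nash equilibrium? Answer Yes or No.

The investor plays Fund: E[Fund] = 0.75·(9) + 0.25·(1) = 7; E[Pass] = 7.75. Not best-responding. ✗
The founder (project quality low), facing Fund: Accept terms gives -8, Reject terms gives 9. Proposed Reject terms is best. ✓
The founder (project quality high), facing Fund: Accept terms gives 6, Reject terms gives 2. Proposed Accept terms is best. ✓

No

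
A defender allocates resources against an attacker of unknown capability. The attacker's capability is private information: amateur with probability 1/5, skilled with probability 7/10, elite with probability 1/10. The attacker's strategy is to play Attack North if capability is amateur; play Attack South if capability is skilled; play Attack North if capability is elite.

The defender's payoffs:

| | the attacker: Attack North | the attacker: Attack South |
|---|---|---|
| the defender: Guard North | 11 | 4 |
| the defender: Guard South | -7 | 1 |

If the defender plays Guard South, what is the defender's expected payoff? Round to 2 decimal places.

-1.40

E[Guard South] = 1/5·(-7) + 7/10·1 + 1/10·(-7) = (-7/5) + 7/10 + (-7/10) = -7/5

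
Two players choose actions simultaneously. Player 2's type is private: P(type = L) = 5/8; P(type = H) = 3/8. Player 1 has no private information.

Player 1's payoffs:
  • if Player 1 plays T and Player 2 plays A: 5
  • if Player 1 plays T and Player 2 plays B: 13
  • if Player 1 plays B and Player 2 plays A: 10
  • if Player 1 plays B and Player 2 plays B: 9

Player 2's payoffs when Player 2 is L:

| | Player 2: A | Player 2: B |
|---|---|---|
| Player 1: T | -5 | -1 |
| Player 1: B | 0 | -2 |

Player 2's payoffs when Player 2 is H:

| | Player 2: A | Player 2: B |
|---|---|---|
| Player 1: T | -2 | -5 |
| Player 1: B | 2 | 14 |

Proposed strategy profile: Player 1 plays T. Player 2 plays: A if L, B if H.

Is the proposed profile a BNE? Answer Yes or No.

No

Player 1 plays T: E[T] = 5/8·(5) + 3/8·(13) = 8; E[B] = 77/8. Not best-responding. ✗
Player 2 (type L), facing T: A gives -5, B gives -1. Proposed A is not best — profitable deviation exists. ✗
Player 2 (type H), facing T: A gives -2, B gives -5. Proposed B is not best — profitable deviation exists. ✗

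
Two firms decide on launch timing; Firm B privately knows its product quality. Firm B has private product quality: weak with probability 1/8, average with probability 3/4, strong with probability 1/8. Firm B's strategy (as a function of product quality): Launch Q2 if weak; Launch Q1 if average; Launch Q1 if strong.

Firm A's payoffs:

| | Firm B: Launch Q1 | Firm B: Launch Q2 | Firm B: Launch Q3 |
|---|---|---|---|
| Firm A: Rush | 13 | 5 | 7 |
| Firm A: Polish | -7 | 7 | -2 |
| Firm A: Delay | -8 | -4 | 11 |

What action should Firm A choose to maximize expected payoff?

Rush

E[Rush] = 1/8·(5) + 3/4·(13) + 1/8·(13) = 12
E[Polish] = 1/8·(7) + 3/4·(-7) + 1/8·(-7) = -21/4
E[Delay] = 1/8·(-4) + 3/4·(-8) + 1/8·(-8) = -15/2
Best response: Rush (12 is the largest).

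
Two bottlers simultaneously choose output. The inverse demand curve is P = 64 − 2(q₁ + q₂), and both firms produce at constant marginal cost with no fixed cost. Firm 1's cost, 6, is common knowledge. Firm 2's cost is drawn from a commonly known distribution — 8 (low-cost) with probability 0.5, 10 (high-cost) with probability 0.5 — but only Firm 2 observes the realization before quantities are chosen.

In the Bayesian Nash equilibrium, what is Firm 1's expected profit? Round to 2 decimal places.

206.72

Firm 2 with cost c maximizes (64 − 2(q₁+q₂) − c)·q₂, giving q₂(c) = (64 − c − 2q₁)/4.
E[c₂] = 0.5·8 + 0.5·10 = 9
Firm 1's FOC against E[q₂] yields q₁ = (64 − 2·6 + E[c₂])/6 = (64 − 12 + 9)/6 = 10.1667.
E[P] = 64 − 2·(q₁ + E[q₂]) = 26.3333; Firm 1's expected profit = (E[P] − 6)·q₁ = (26.3333 − 6)·10.1667 = 206.722.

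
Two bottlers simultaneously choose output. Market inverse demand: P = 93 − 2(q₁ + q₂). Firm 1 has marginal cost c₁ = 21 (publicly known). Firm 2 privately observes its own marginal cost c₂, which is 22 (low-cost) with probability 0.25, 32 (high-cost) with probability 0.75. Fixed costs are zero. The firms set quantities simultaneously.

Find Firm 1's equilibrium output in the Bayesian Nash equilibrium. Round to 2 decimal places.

Firm 2 with cost c maximizes (93 − 2(q₁+q₂) − c)·q₂, giving q₂(c) = (93 − c − 2q₁)/4.
E[c₂] = 0.25·22 + 0.75·32 = 29.5
Firm 1's FOC against E[q₂] yields q₁ = (93 − 2·21 + E[c₂])/6 = (93 − 42 + 29.5)/6 = 13.4167.

13.42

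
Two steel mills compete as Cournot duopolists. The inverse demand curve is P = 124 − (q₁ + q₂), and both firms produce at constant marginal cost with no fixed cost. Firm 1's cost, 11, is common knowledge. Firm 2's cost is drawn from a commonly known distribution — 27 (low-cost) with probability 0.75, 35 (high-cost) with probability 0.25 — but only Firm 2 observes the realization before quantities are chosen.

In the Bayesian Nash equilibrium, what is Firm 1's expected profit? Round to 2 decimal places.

1906.78

Firm 2 with cost c maximizes (124 − (q₁+q₂) − c)·q₂, giving q₂(c) = (124 − c − q₁)/2.
E[c₂] = 0.75·27 + 0.25·35 = 29
Firm 1's FOC against E[q₂] yields q₁ = (124 − 2·11 + E[c₂])/3 = (124 − 22 + 29)/3 = 43.6667.
E[P] = 124 − (q₁ + E[q₂]) = 54.6667; Firm 1's expected profit = (E[P] − 11)·q₁ = (54.6667 − 11)·43.6667 = 1906.78.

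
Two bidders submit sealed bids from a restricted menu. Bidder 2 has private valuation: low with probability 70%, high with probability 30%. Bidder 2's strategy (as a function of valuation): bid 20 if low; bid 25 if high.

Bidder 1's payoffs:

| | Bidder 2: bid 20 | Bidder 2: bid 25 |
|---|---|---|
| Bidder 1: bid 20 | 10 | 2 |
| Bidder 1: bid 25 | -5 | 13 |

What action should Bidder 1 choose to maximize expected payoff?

Compute Bidder 1's expected payoff for each action, taking the expectation over Bidder 2's type.
E[bid 20] = 0.7·(10) + 0.3·(2) = 7.6
E[bid 25] = 0.7·(-5) + 0.3·(13) = 0.4
Best response: bid 20 (7.6 is the largest).

bid 20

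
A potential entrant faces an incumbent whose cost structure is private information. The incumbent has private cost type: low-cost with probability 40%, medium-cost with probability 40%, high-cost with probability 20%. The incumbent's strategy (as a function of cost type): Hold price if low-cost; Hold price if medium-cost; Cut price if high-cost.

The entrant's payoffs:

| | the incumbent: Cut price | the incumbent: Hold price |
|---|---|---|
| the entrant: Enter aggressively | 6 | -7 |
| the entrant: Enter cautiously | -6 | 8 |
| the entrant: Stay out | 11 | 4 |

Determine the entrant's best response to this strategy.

E[Enter aggressively] = 0.4·(-7) + 0.4·(-7) + 0.2·(6) = -4.4
E[Enter cautiously] = 0.4·(8) + 0.4·(8) + 0.2·(-6) = 5.2
E[Stay out] = 0.4·(4) + 0.4·(4) + 0.2·(11) = 5.4
Best response: Stay out (5.4 is the largest).

Stay out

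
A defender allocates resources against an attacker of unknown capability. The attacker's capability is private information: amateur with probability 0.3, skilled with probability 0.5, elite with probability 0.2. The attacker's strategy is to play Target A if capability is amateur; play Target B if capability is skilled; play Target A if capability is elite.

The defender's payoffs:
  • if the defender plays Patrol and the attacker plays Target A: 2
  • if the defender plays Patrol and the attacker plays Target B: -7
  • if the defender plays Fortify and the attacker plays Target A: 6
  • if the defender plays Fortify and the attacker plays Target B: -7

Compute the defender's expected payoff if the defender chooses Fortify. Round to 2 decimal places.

E[Fortify] = 0.3·6 + 0.5·(-7) + 0.2·6 = 1.8 + (-3.5) + 1.2 = -0.5

-0.50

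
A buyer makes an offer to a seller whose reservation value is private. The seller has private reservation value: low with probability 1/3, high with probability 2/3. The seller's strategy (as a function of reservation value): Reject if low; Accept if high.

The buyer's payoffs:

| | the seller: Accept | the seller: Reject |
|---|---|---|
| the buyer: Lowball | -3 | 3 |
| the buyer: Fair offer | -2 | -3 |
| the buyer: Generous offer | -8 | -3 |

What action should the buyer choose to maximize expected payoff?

Lowball

E[Lowball] = 1/3·(3) + 2/3·(-3) = -1
E[Fair offer] = 1/3·(-3) + 2/3·(-2) = -7/3
E[Generous offer] = 1/3·(-3) + 2/3·(-8) = -19/3
Best response: Lowball (-1 is the largest).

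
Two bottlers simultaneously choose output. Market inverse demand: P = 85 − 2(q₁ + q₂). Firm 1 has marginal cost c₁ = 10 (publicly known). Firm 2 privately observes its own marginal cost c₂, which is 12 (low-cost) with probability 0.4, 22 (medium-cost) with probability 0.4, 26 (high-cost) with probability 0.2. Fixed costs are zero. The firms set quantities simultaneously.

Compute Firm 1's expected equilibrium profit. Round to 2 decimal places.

390.14

Firm 2 with cost c maximizes (85 − 2(q₁+q₂) − c)·q₂, giving q₂(c) = (85 − c − 2q₁)/4.
E[c₂] = 0.4·12 + 0.4·22 + 0.2·26 = 18.8
Firm 1's FOC against E[q₂] yields q₁ = (85 − 2·10 + E[c₂])/6 = (85 − 20 + 18.8)/6 = 13.9667.
E[P] = 85 − 2·(q₁ + E[q₂]) = 37.9333; Firm 1's expected profit = (E[P] − 10)·q₁ = (37.9333 − 10)·13.9667 = 390.136.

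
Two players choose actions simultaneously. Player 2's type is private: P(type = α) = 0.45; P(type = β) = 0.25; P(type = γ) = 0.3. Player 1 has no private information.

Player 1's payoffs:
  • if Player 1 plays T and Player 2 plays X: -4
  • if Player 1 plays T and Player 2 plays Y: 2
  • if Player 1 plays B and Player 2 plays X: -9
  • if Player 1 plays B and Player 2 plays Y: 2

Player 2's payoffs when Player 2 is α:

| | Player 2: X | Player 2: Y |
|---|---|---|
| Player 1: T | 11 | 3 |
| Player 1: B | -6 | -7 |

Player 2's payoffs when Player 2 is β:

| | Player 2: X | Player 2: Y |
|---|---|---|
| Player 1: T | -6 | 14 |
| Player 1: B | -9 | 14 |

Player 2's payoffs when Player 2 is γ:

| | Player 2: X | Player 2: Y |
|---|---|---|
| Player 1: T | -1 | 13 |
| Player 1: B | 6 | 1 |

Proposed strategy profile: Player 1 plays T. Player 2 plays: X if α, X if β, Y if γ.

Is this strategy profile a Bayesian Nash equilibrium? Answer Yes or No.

A profile is a BNE iff every type of every player is best-responding given beliefs about the other side.
Player 1 plays T: E[T] = 0.45·(-4) + 0.25·(-4) + 0.3·(2) = -2.2; E[B] = -5.7. Best-responding. ✓
Player 2 (type α), facing T: X gives 11, Y gives 3. Proposed X is best. ✓
Player 2 (type β), facing T: X gives -6, Y gives 14. Proposed X is not best — profitable deviation exists. ✗
Player 2 (type γ), facing T: X gives -1, Y gives 13. Proposed Y is best. ✓

No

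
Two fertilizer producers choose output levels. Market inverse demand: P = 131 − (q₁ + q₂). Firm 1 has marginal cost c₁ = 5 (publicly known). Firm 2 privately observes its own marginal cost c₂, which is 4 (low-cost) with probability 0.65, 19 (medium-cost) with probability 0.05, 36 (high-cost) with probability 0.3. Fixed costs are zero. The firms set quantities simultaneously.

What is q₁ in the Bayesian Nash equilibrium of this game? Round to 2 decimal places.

Each type of Firm 2 best-responds to q₁; Firm 1 best-responds to the expected q₂ over Firm 2's types.
Firm 2 with cost c maximizes (131 − (q₁+q₂) − c)·q₂, giving q₂(c) = (131 − c − q₁)/2.
E[c₂] = 0.65·4 + 0.05·19 + 0.3·36 = 14.35
Firm 1's FOC against E[q₂] yields q₁ = (131 − 2·5 + E[c₂])/3 = (131 − 10 + 14.35)/3 = 45.1167.

45.12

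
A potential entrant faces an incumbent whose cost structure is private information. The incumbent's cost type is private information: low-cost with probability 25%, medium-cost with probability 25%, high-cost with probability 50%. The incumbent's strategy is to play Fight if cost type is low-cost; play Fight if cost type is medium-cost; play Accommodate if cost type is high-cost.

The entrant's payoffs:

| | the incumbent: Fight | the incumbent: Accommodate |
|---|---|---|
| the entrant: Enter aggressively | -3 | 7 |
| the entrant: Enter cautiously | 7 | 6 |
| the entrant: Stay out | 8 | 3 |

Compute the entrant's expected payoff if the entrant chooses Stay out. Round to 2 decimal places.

5.50

E[Stay out] = 0.25·8 + 0.25·8 + 0.5·3 = 2 + 2 + 1.5 = 5.5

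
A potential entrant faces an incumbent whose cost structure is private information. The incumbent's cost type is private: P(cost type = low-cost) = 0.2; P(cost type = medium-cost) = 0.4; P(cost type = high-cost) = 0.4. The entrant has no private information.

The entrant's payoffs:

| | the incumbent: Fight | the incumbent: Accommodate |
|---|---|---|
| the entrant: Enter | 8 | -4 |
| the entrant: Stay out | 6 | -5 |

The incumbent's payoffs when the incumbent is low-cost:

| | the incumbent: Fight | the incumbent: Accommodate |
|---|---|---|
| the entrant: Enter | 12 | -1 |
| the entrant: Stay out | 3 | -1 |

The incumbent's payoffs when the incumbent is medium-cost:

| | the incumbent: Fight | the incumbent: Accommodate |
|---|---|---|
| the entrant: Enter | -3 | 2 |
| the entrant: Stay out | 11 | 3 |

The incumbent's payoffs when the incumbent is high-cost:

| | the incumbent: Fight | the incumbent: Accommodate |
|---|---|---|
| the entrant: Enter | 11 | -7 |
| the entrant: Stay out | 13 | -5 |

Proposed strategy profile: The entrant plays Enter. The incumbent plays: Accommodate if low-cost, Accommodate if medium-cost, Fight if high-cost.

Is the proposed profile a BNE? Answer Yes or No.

No

The entrant plays Enter: E[Enter] = 0.2·(-4) + 0.4·(-4) + 0.4·(8) = 0.8; E[Stay out] = -0.6. Best-responding. ✓
The incumbent (cost type low-cost), facing Enter: Fight gives 12, Accommodate gives -1. Proposed Accommodate is not best — profitable deviation exists. ✗
The incumbent (cost type medium-cost), facing Enter: Fight gives -3, Accommodate gives 2. Proposed Accommodate is best. ✓
The incumbent (cost type high-cost), facing Enter: Fight gives 11, Accommodate gives -7. Proposed Fight is best. ✓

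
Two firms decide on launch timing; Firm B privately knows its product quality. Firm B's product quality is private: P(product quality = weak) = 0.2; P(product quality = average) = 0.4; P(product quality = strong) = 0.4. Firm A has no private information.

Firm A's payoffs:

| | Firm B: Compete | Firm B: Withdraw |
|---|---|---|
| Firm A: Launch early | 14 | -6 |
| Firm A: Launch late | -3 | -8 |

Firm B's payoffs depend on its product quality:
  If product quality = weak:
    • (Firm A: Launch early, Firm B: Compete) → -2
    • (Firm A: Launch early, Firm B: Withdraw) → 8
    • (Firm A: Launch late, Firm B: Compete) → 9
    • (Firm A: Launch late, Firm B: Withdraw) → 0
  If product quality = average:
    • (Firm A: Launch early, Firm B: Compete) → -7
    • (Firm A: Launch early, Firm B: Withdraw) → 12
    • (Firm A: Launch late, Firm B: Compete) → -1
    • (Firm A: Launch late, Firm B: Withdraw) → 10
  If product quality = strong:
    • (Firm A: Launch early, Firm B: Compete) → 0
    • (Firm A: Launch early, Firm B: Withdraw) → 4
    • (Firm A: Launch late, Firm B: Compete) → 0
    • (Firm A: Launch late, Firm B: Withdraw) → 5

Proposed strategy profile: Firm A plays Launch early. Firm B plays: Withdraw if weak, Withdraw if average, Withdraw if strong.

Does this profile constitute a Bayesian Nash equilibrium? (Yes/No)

Firm A plays Launch early: E[Launch early] = 0.2·(-6) + 0.4·(-6) + 0.4·(-6) = -6; E[Launch late] = -8. Best-responding. ✓
Firm B (product quality weak), facing Launch early: Compete gives -2, Withdraw gives 8. Proposed Withdraw is best. ✓
Firm B (product quality average), facing Launch early: Compete gives -7, Withdraw gives 12. Proposed Withdraw is best. ✓
Firm B (product quality strong), facing Launch early: Compete gives 0, Withdraw gives 4. Proposed Withdraw is best. ✓

Yes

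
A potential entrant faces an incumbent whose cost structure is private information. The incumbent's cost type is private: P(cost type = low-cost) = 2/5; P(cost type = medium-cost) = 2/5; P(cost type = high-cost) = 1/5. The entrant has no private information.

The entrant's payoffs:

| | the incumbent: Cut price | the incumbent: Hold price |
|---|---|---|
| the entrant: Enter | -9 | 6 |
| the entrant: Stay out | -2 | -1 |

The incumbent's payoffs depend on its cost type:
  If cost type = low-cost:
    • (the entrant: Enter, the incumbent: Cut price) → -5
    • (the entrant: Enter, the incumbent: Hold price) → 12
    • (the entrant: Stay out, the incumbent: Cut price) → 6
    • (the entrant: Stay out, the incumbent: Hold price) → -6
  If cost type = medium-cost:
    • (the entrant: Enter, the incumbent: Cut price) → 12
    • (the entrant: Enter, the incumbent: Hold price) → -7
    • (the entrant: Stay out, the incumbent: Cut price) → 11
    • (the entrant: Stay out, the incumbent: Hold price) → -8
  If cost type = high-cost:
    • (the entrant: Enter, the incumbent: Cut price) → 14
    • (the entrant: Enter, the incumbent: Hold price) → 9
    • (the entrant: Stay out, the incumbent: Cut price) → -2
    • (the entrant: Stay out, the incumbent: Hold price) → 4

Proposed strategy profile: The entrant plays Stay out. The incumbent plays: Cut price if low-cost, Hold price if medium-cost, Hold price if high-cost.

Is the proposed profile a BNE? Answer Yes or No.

No

The entrant plays Stay out: E[Stay out] = 2/5·(-2) + 2/5·(-1) + 1/5·(-1) = -7/5; E[Enter] = 0. Not best-responding. ✗
The incumbent (cost type low-cost), facing Stay out: Cut price gives 6, Hold price gives -6. Proposed Cut price is best. ✓
The incumbent (cost type medium-cost), facing Stay out: Cut price gives 11, Hold price gives -8. Proposed Hold price is not best — profitable deviation exists. ✗
The incumbent (cost type high-cost), facing Stay out: Cut price gives -2, Hold price gives 4. Proposed Hold price is best. ✓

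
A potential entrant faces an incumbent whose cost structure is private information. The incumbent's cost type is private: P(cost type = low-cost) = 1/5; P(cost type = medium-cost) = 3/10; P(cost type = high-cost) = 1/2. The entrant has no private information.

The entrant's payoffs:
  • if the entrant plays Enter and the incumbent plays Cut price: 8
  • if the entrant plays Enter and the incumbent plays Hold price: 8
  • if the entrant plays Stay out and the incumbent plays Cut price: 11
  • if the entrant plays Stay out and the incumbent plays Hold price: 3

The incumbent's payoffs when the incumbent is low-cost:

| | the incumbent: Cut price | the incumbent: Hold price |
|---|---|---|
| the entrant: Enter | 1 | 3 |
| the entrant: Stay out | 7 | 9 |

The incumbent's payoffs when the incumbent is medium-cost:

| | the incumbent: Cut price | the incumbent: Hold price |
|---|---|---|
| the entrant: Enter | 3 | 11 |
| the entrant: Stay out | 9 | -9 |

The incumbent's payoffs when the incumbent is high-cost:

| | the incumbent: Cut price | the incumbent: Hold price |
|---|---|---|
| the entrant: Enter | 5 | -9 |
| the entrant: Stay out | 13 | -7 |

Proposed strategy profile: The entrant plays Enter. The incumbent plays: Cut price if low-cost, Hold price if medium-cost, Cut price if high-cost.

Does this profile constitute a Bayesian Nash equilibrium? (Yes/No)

The entrant plays Enter: E[Enter] = 1/5·(8) + 3/10·(8) + 1/2·(8) = 8; E[Stay out] = 43/5. Not best-responding. ✗
The incumbent (cost type low-cost), facing Enter: Cut price gives 1, Hold price gives 3. Proposed Cut price is not best — profitable deviation exists. ✗
The incumbent (cost type medium-cost), facing Enter: Cut price gives 3, Hold price gives 11. Proposed Hold price is best. ✓
The incumbent (cost type high-cost), facing Enter: Cut price gives 5, Hold price gives -9. Proposed Cut price is best. ✓

No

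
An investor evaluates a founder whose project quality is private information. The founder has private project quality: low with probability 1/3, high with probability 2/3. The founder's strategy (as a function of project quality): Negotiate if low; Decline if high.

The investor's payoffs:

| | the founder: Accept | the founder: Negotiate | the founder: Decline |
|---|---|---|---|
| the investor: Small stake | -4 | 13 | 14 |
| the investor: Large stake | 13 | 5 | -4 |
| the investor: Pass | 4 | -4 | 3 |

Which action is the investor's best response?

Small stake

E[Small stake] = 1/3·(13) + 2/3·(14) = 41/3
E[Large stake] = 1/3·(5) + 2/3·(-4) = -1
E[Pass] = 1/3·(-4) + 2/3·(3) = 2/3
Best response: Small stake (41/3 is the largest).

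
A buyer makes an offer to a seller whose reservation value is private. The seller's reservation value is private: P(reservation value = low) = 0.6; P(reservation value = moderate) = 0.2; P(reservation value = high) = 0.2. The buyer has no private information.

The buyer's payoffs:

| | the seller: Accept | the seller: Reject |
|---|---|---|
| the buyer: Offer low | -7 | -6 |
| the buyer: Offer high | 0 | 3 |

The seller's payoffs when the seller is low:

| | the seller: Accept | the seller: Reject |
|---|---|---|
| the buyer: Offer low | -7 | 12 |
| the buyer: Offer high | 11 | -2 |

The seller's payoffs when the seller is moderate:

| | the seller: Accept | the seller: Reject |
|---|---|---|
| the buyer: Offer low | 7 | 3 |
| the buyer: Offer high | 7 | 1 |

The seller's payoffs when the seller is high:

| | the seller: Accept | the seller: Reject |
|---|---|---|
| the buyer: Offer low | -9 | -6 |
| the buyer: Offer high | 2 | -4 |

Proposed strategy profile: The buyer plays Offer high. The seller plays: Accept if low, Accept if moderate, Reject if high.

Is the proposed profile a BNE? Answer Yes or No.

The buyer plays Offer high: E[Offer high] = 0.6·(0) + 0.2·(0) + 0.2·(3) = 0.6; E[Offer low] = -6.8. Best-responding. ✓
The seller (reservation value low), facing Offer high: Accept gives 11, Reject gives -2. Proposed Accept is best. ✓
The seller (reservation value moderate), facing Offer high: Accept gives 7, Reject gives 1. Proposed Accept is best. ✓
The seller (reservation value high), facing Offer high: Accept gives 2, Reject gives -4. Proposed Reject is not best — profitable deviation exists. ✗

No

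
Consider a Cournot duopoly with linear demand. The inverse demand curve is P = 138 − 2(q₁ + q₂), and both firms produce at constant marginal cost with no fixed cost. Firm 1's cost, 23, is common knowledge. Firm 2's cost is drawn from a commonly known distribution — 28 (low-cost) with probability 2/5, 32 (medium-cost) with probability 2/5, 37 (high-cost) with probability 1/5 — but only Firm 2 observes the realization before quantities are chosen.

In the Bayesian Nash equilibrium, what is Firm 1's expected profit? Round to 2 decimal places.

Type-c best response for Firm 2: q₂(c) = (138 − c)/4 − q₁/2.
Firm 1 maximizes expected profit; its first-order condition is 138 − 4q₁ − 2E[q₂] − 23 = 0.
Substituting E[q₂] and solving: E[c₂] = 31.4, so q₁ = (138 − 2·23 + 31.4)/6 = 20.5667.
E[P] = 138 − 2·(q₁ + E[q₂]) = 64.1333; Firm 1's expected profit = (E[P] − 23)·q₁ = (64.1333 − 23)·20.5667 = 845.976.

845.98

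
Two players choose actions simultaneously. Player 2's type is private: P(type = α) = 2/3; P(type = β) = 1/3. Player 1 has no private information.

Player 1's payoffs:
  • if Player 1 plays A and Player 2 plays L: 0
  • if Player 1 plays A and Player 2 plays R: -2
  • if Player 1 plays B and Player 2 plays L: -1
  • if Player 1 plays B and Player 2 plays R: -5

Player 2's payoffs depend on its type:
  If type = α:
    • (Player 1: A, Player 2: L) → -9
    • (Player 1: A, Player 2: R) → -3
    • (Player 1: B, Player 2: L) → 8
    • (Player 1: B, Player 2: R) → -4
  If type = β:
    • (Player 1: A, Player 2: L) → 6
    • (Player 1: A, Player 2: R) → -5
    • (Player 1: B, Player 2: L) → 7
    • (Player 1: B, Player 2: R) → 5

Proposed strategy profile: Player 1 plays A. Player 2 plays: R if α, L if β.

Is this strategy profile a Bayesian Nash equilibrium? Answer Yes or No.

Yes

A profile is a BNE iff every type of every player is best-responding given beliefs about the other side.
Player 1 plays A: E[A] = 2/3·(-2) + 1/3·(0) = -4/3; E[B] = -11/3. Best-responding. ✓
Player 2 (type α), facing A: L gives -9, R gives -3. Proposed R is best. ✓
Player 2 (type β), facing A: L gives 6, R gives -5. Proposed L is best. ✓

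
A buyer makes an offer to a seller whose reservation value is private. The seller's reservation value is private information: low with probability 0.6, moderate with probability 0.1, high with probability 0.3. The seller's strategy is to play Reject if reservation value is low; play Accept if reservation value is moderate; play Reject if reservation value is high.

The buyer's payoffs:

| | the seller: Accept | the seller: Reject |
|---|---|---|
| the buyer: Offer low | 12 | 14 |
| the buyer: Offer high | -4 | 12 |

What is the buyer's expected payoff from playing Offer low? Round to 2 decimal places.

13.80

E[Offer low] = 0.6·14 + 0.1·12 + 0.3·14 = 8.4 + 1.2 + 4.2 = 13.8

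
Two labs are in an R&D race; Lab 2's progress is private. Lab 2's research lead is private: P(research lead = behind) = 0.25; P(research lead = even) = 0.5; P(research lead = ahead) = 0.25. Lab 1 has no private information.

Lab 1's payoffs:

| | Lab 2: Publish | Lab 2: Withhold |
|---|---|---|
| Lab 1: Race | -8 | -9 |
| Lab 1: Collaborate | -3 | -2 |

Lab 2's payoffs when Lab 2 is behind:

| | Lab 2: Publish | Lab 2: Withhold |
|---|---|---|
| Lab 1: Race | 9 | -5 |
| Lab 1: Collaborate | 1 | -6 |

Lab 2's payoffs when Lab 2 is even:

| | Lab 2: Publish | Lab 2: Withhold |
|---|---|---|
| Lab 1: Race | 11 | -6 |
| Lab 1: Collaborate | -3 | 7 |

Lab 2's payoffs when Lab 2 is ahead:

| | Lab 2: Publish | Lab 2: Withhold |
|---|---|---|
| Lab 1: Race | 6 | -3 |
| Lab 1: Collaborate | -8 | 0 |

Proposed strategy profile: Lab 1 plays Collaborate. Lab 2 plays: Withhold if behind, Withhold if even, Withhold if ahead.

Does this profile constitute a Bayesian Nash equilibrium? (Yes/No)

No

Lab 1 plays Collaborate: E[Collaborate] = 0.25·(-2) + 0.5·(-2) + 0.25·(-2) = -2; E[Race] = -9. Best-responding. ✓
Lab 2 (research lead behind), facing Collaborate: Publish gives 1, Withhold gives -6. Proposed Withhold is not best — profitable deviation exists. ✗
Lab 2 (research lead even), facing Collaborate: Publish gives -3, Withhold gives 7. Proposed Withhold is best. ✓
Lab 2 (research lead ahead), facing Collaborate: Publish gives -8, Withhold gives 0. Proposed Withhold is best. ✓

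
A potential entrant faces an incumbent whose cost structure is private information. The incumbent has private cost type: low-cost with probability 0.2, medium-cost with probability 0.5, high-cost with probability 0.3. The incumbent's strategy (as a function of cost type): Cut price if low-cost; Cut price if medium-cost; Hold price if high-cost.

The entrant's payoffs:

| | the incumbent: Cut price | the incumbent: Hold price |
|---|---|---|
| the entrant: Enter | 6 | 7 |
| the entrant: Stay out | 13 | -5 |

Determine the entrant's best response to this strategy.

E[Enter] = 0.2·(6) + 0.5·(6) + 0.3·(7) = 6.3
E[Stay out] = 0.2·(13) + 0.5·(13) + 0.3·(-5) = 7.6
Best response: Stay out (7.6 is the largest).

Stay out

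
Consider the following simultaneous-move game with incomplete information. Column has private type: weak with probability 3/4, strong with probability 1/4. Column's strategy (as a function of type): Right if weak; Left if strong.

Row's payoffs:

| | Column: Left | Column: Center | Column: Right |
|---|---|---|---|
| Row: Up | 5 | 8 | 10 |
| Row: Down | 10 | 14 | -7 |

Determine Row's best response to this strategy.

Up

E[Up] = 3/4·(10) + 1/4·(5) = 35/4
E[Down] = 3/4·(-7) + 1/4·(10) = -11/4
Best response: Up (35/4 is the largest).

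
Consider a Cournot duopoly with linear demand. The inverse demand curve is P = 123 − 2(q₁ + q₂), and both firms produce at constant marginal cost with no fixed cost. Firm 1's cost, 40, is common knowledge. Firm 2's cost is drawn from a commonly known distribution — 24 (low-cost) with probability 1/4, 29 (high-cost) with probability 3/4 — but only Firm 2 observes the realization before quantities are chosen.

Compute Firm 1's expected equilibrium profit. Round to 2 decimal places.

278.09

Each type of Firm 2 best-responds to q₁; Firm 1 best-responds to the expected q₂ over Firm 2's types.
Firm 2 with cost c maximizes (123 − 2(q₁+q₂) − c)·q₂, giving q₂(c) = (123 − c − 2q₁)/4.
E[c₂] = 1/4·24 + 3/4·29 = 27.75
Firm 1's FOC against E[q₂] yields q₁ = (123 − 2·40 + E[c₂])/6 = (123 − 80 + 27.75)/6 = 11.7917.
E[P] = 123 − 2·(q₁ + E[q₂]) = 63.5833; Firm 1's expected profit = (E[P] − 40)·q₁ = (63.5833 − 40)·11.7917 = 278.087.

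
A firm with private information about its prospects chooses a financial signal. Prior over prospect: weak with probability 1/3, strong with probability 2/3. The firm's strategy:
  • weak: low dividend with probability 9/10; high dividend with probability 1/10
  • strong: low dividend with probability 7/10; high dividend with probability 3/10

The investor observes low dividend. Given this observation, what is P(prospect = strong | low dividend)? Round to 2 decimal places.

Apply Bayes' rule using the sender's strategy as the likelihood.
P(low dividend) = (1/3)·(9/10) + (2/3)·(7/10) = 23/30
P(strong | low dividend) = ((2/3)·(7/10)) / (23/30) = (7/15) / (23/30) = 14/23

0.61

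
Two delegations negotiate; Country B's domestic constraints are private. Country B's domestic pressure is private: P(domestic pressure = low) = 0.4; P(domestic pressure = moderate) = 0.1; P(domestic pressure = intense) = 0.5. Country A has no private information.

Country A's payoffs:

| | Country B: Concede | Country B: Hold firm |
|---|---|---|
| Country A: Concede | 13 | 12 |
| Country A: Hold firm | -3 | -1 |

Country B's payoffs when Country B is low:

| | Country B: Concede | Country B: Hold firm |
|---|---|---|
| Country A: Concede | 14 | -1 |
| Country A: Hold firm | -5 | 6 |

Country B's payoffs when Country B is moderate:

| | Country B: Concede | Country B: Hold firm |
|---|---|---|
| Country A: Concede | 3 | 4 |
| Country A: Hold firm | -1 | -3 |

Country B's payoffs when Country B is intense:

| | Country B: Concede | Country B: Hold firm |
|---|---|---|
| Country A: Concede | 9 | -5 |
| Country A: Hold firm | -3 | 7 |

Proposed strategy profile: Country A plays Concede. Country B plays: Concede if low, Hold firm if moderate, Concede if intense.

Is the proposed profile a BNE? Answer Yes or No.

Yes

A profile is a BNE iff every type of every player is best-responding given beliefs about the other side.
Country A plays Concede: E[Concede] = 0.4·(13) + 0.1·(12) + 0.5·(13) = 12.9; E[Hold firm] = -2.8. Best-responding. ✓
Country B (domestic pressure low), facing Concede: Concede gives 14, Hold firm gives -1. Proposed Concede is best. ✓
Country B (domestic pressure moderate), facing Concede: Concede gives 3, Hold firm gives 4. Proposed Hold firm is best. ✓
Country B (domestic pressure intense), facing Concede: Concede gives 9, Hold firm gives -5. Proposed Concede is best. ✓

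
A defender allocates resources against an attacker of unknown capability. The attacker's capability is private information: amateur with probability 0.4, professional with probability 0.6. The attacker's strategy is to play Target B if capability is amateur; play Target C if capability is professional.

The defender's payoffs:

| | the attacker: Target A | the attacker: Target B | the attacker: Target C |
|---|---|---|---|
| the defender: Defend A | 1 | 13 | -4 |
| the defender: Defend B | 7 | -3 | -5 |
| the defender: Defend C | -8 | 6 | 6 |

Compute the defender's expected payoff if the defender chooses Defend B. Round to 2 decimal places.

E[Defend B] = 0.4·(-3) + 0.6·(-5) = (-1.2) + (-3) = -4.2

-4.20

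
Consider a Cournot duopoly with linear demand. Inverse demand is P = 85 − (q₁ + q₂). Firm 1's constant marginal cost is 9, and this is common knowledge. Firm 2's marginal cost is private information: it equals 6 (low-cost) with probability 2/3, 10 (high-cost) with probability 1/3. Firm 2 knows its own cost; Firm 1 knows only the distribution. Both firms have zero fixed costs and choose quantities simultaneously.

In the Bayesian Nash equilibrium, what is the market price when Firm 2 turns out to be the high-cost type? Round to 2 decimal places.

Firm 2 with cost c maximizes (85 − (q₁+q₂) − c)·q₂, giving q₂(c) = (85 − c − q₁)/2.
E[c₂] = 2/3·6 + 1/3·10 = 7.33333
Firm 1's FOC against E[q₂] yields q₁ = (85 − 2·9 + E[c₂])/3 = (85 − 18 + 7.33333)/3 = 24.7778.
q₂(high-cost) = 25.1111, so P = 85 − (24.7778 + 25.1111) = 35.1111.

35.11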